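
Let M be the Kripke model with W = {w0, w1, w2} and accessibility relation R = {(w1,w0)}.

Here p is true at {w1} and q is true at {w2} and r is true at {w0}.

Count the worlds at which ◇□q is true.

1

w0: no successors, so ◇□q fails. ✗
w1: successors {w0}; □q there: w0:T. ✓
w2: no successors, so ◇□q fails. ✗
Satisfying worlds: {w1}.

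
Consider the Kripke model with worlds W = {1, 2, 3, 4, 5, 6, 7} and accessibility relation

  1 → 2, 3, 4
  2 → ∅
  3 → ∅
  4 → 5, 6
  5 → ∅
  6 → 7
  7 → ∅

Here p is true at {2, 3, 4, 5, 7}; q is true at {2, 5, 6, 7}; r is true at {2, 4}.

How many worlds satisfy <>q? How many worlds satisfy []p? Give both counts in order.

3 and 6

For <>q:
1: successors {2, 3, 4}; q there: 2:T, 3:F, 4:F. ✓
2: no successors, so <>q fails. ✗
3: no successors, so <>q fails. ✗
4: successors {5, 6}; q there: 5:T, 6:T. ✓
5: no successors, so <>q fails. ✗
6: successors {7}; q there: 7:T. ✓
7: no successors, so <>q fails. ✗
— 3 worlds.
For []p:
1: successors {2, 3, 4}; p there: 2:T, 3:T, 4:T. ✓
2: no successors, so []p holds vacuously. ✓
3: no successors, so []p holds vacuously. ✓
4: successors {5, 6}; p there: 5:T, 6:F. ✗
5: no successors, so []p holds vacuously. ✓
6: successors {7}; p there: 7:T. ✓
7: no successors, so []p holds vacuously. ✓
— 6 worlds.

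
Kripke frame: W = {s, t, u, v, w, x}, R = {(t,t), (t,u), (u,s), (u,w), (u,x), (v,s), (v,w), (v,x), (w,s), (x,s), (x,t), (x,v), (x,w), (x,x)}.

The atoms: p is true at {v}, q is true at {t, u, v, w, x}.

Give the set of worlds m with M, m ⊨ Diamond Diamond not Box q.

{t, u, v, x}

s: no successors, so Diamond Diamond not Box q fails. ✗
t: successors {t, u}; Diamond not Box q there: t:T, u:T. ✓
u: successors {s, w, x}; Diamond not Box q there: s:F, w:F, x:T. ✓
v: successors {s, w, x}; Diamond not Box q there: s:F, w:F, x:T. ✓
w: successors {s}; Diamond not Box q there: s:F. ✗
x: successors {s, t, v, w, x}; Diamond not Box q there: s:F, t:T, v:T, w:F, x:T. ✓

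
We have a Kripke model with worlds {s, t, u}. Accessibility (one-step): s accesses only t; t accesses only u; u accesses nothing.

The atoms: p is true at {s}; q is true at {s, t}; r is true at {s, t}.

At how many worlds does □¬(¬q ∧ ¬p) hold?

2

s: successors {t}; ¬(¬q ∧ ¬p) there: t:T. ✓
t: successors {u}; ¬(¬q ∧ ¬p) there: u:F. ✗
u: no successors, so □¬(¬q ∧ ¬p) holds vacuously. ✓
Satisfying worlds: {s, u}.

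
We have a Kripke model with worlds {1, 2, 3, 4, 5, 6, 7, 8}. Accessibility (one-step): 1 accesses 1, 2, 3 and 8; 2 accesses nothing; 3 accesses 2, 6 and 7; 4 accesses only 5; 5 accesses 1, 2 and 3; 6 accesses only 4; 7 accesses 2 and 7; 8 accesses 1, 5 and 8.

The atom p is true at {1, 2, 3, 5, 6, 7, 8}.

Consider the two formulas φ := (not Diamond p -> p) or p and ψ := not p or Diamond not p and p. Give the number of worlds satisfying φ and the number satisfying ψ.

For (not Diamond p -> p) or p:
1: not Diamond p -> p is T, p is T. ✓
2: not Diamond p -> p is T, p is T. ✓
3: not Diamond p -> p is T, p is T. ✓
4: not Diamond p -> p is T, p is F. ✓
5: not Diamond p -> p is T, p is T. ✓
6: not Diamond p -> p is T, p is T. ✓
7: not Diamond p -> p is T, p is T. ✓
8: not Diamond p -> p is T, p is T. ✓
— 8 worlds.
For not p or Diamond not p and p:
1: not p is F, Diamond not p and p is F. ✗
2: not p is F, Diamond not p and p is F. ✗
3: not p is F, Diamond not p and p is F. ✗
4: not p is T, Diamond not p and p is F. ✓
5: not p is F, Diamond not p and p is F. ✗
6: not p is F, Diamond not p and p is T. ✓
7: not p is F, Diamond not p and p is F. ✗
8: not p is F, Diamond not p and p is F. ✗
— 2 worlds.

8 and 2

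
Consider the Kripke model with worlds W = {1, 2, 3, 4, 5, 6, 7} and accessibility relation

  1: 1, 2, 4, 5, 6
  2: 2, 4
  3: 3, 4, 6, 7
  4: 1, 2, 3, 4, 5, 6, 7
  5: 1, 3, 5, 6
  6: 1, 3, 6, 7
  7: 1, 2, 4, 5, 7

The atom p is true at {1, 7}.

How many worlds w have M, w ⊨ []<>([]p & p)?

0

1: successors {1, 2, 4, 5, 6}; <>([]p & p) there: 1:F, 2:F, 4:F, 5:F, 6:F. ✗
2: successors {2, 4}; <>([]p & p) there: 2:F, 4:F. ✗
3: successors {3, 4, 6, 7}; <>([]p & p) there: 3:F, 4:F, 6:F, 7:F. ✗
4: successors {1, 2, 3, 4, 5, 6, 7}; <>([]p & p) there: 1:F, 2:F, 3:F, 4:F, 5:F, 6:F, 7:F. ✗
5: successors {1, 3, 5, 6}; <>([]p & p) there: 1:F, 3:F, 5:F, 6:F. ✗
6: successors {1, 3, 6, 7}; <>([]p & p) there: 1:F, 3:F, 6:F, 7:F. ✗
7: successors {1, 2, 4, 5, 7}; <>([]p & p) there: 1:F, 2:F, 4:F, 5:F, 7:F. ✗
Satisfying worlds: ∅.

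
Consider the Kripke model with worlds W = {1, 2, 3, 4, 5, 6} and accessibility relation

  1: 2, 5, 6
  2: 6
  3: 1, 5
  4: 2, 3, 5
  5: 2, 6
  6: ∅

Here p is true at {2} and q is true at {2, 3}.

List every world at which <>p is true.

{1, 4, 5}

1: successors {2, 5, 6}; p there: 2:T, 5:F, 6:F. ✓
2: successors {6}; p there: 6:F. ✗
3: successors {1, 5}; p there: 1:F, 5:F. ✗
4: successors {2, 3, 5}; p there: 2:T, 3:F, 5:F. ✓
5: successors {2, 6}; p there: 2:T, 6:F. ✓
6: no successors, so <>p fails. ✗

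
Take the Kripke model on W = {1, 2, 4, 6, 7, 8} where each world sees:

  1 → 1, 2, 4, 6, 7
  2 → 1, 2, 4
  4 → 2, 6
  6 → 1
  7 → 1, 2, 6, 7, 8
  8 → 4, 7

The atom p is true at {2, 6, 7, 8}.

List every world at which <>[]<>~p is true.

{1, 2, 4, 7, 8}

1: successors {1, 2, 4, 6, 7}; []<>~p there: 1:F, 2:F, 4:T, 6:T, 7:T. ✓
2: successors {1, 2, 4}; []<>~p there: 1:F, 2:F, 4:T. ✓
4: successors {2, 6}; []<>~p there: 2:F, 6:T. ✓
6: successors {1}; []<>~p there: 1:F. ✗
7: successors {1, 2, 6, 7, 8}; []<>~p there: 1:F, 2:F, 6:T, 7:T, 8:F. ✓
8: successors {4, 7}; []<>~p there: 4:T, 7:T. ✓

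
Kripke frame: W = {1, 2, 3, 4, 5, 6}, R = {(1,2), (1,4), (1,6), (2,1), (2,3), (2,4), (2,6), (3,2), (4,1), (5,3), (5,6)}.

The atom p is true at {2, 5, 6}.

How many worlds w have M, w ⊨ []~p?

1: successors {2, 4, 6}; ~p there: 2:F, 4:T, 6:F. ✗
2: successors {1, 3, 4, 6}; ~p there: 1:T, 3:T, 4:T, 6:F. ✗
3: successors {2}; ~p there: 2:F. ✗
4: successors {1}; ~p there: 1:T. ✓
5: successors {3, 6}; ~p there: 3:T, 6:F. ✗
6: no successors, so []~p holds vacuously. ✓
Satisfying worlds: {4, 6}.

2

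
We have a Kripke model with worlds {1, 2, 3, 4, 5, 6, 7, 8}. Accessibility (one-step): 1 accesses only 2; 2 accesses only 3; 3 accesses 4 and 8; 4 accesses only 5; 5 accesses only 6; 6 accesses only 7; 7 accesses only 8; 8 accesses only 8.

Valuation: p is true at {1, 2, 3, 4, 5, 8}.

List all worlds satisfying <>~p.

{5, 6}

1: successors {2}; ~p there: 2:F. ✗
2: successors {3}; ~p there: 3:F. ✗
3: successors {4, 8}; ~p there: 4:F, 8:F. ✗
4: successors {5}; ~p there: 5:F. ✗
5: successors {6}; ~p there: 6:T. ✓
6: successors {7}; ~p there: 7:T. ✓
7: successors {8}; ~p there: 8:F. ✗
8: successors {8}; ~p there: 8:F. ✗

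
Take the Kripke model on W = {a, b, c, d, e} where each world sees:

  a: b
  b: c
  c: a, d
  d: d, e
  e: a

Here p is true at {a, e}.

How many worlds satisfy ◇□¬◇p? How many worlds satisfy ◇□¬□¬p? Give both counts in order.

For ◇□¬◇p:
a: successors {b}; □¬◇p there: b:F. ✗
b: successors {c}; □¬◇p there: c:F. ✗
c: successors {a, d}; □¬◇p there: a:T, d:F. ✓
d: successors {d, e}; □¬◇p there: d:F, e:T. ✓
e: successors {a}; □¬◇p there: a:T. ✓
— 3 worlds.
For ◇□¬□¬p:
a: successors {b}; □¬□¬p there: b:T. ✓
b: successors {c}; □¬□¬p there: c:F. ✗
c: successors {a, d}; □¬□¬p there: a:F, d:T. ✓
d: successors {d, e}; □¬□¬p there: d:T, e:F. ✓
e: successors {a}; □¬□¬p there: a:F. ✗
— 3 worlds.

3 and 3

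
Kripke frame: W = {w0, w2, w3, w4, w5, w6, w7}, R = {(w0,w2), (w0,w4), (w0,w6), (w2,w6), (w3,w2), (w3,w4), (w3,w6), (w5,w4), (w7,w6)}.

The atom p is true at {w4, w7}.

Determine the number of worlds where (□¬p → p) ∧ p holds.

2

w0: □¬p → p is T, p is F. ✗
w2: □¬p → p is F, p is F. ✗
w3: □¬p → p is T, p is F. ✗
w4: □¬p → p is T, p is T. ✓
w5: □¬p → p is T, p is F. ✗
w6: □¬p → p is F, p is F. ✗
w7: □¬p → p is T, p is T. ✓
Satisfying worlds: {w4, w7}.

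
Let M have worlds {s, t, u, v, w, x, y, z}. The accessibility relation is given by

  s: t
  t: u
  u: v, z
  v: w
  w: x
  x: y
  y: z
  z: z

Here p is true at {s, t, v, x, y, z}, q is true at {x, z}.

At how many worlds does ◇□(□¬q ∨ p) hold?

s: successors {t}; □(□¬q ∨ p) there: t:F. ✗
t: successors {u}; □(□¬q ∨ p) there: u:T. ✓
u: successors {v, z}; □(□¬q ∨ p) there: v:F, z:T. ✓
v: successors {w}; □(□¬q ∨ p) there: w:T. ✓
w: successors {x}; □(□¬q ∨ p) there: x:T. ✓
x: successors {y}; □(□¬q ∨ p) there: y:T. ✓
y: successors {z}; □(□¬q ∨ p) there: z:T. ✓
z: successors {z}; □(□¬q ∨ p) there: z:T. ✓
Satisfying worlds: {t, u, v, w, x, y, z}.

7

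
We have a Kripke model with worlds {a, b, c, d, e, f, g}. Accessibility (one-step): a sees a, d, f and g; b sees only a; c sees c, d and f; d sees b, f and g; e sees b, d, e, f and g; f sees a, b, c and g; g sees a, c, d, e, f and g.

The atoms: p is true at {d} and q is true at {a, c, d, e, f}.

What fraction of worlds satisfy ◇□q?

a: successors {a, d, f, g}; □q there: a:F, d:F, f:F, g:F. ✗
b: successors {a}; □q there: a:F. ✗
c: successors {c, d, f}; □q there: c:T, d:F, f:F. ✓
d: successors {b, f, g}; □q there: b:T, f:F, g:F. ✓
e: successors {b, d, e, f, g}; □q there: b:T, d:F, e:F, f:F, g:F. ✓
f: successors {a, b, c, g}; □q there: a:F, b:T, c:T, g:F. ✓
g: successors {a, c, d, e, f, g}; □q there: a:F, c:T, d:F, e:F, f:F, g:F. ✓
That's 5 of 7 worlds, so 5/7.

5/7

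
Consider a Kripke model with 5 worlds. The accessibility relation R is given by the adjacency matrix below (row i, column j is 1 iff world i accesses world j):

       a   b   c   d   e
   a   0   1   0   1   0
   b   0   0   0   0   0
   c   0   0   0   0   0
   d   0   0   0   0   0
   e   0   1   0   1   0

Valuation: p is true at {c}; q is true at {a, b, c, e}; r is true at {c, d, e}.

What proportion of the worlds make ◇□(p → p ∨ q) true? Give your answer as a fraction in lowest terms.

a: successors {b, d}; □(p → p ∨ q) there: b:T, d:T. ✓
b: no successors, so ◇□(p → p ∨ q) fails. ✗
c: no successors, so ◇□(p → p ∨ q) fails. ✗
d: no successors, so ◇□(p → p ∨ q) fails. ✗
e: successors {b, d}; □(p → p ∨ q) there: b:T, d:T. ✓
That's 2 of 5 worlds, so 2/5.

2/5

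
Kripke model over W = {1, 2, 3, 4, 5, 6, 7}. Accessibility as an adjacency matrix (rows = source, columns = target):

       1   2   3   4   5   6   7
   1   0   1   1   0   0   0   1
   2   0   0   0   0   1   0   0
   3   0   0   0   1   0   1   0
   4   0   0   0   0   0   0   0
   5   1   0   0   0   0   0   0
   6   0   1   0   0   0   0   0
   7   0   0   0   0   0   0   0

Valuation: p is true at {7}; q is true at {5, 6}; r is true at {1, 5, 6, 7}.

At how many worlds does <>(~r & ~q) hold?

1: successors {2, 3, 7}; ~r & ~q there: 2:T, 3:T, 7:F. ✓
2: successors {5}; ~r & ~q there: 5:F. ✗
3: successors {4, 6}; ~r & ~q there: 4:T, 6:F. ✓
4: no successors, so <>(~r & ~q) fails. ✗
5: successors {1}; ~r & ~q there: 1:F. ✗
6: successors {2}; ~r & ~q there: 2:T. ✓
7: no successors, so <>(~r & ~q) fails. ✗
Satisfying worlds: {1, 3, 6}.

3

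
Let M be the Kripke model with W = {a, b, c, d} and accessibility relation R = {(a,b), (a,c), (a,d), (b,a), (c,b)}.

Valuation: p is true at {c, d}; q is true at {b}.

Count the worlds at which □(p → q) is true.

a: successors {b, c, d}; p → q there: b:T, c:F, d:F. ✗
b: successors {a}; p → q there: a:T. ✓
c: successors {b}; p → q there: b:T. ✓
d: no successors, so □(p → q) holds vacuously. ✓
Satisfying worlds: {b, c, d}.

3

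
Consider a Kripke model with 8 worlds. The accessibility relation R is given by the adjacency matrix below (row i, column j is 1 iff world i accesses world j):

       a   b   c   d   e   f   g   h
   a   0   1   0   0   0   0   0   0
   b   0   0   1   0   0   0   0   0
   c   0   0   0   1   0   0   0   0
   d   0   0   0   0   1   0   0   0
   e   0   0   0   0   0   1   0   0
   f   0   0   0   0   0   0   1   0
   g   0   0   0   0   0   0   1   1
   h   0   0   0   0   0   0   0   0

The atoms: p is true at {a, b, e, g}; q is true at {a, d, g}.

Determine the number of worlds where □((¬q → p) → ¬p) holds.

4

a: successors {b}; (¬q → p) → ¬p there: b:F. ✗
b: successors {c}; (¬q → p) → ¬p there: c:T. ✓
c: successors {d}; (¬q → p) → ¬p there: d:T. ✓
d: successors {e}; (¬q → p) → ¬p there: e:F. ✗
e: successors {f}; (¬q → p) → ¬p there: f:T. ✓
f: successors {g}; (¬q → p) → ¬p there: g:F. ✗
g: successors {g, h}; (¬q → p) → ¬p there: g:F, h:T. ✗
h: no successors, so □((¬q → p) → ¬p) holds vacuously. ✓
Satisfying worlds: {b, c, e, h}.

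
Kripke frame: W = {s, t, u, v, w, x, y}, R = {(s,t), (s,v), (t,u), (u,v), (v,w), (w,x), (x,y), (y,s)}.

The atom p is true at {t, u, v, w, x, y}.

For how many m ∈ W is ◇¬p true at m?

s: successors {t, v}; ¬p there: t:F, v:F. ✗
t: successors {u}; ¬p there: u:F. ✗
u: successors {v}; ¬p there: v:F. ✗
v: successors {w}; ¬p there: w:F. ✗
w: successors {x}; ¬p there: x:F. ✗
x: successors {y}; ¬p there: y:F. ✗
y: successors {s}; ¬p there: s:T. ✓
Satisfying worlds: {y}.

1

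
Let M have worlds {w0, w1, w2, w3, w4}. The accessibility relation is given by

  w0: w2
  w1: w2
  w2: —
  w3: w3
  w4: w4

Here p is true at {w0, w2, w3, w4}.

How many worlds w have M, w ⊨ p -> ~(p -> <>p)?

2

w0: p is T, ~(p -> <>p) is F. ✗
w1: p is F, ~(p -> <>p) is F. ✓
w2: p is T, ~(p -> <>p) is T. ✓
w3: p is T, ~(p -> <>p) is F. ✗
w4: p is T, ~(p -> <>p) is F. ✗
Satisfying worlds: {w1, w2}.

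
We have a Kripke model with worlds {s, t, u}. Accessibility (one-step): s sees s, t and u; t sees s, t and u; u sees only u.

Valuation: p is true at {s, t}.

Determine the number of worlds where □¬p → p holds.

s: □¬p is F, p is T. ✓
t: □¬p is F, p is T. ✓
u: □¬p is T, p is F. ✗
Satisfying worlds: {s, t}.

2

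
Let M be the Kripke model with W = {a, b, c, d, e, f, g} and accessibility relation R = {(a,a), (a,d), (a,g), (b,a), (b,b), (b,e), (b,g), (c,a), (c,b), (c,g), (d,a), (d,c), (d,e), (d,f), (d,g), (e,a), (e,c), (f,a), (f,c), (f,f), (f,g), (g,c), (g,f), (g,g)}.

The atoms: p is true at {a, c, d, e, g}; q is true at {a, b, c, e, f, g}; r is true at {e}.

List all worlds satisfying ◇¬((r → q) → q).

{a}

a: successors {a, d, g}; ¬((r → q) → q) there: a:F, d:T, g:F. ✓
b: successors {a, b, e, g}; ¬((r → q) → q) there: a:F, b:F, e:F, g:F. ✗
c: successors {a, b, g}; ¬((r → q) → q) there: a:F, b:F, g:F. ✗
d: successors {a, c, e, f, g}; ¬((r → q) → q) there: a:F, c:F, e:F, f:F, g:F. ✗
e: successors {a, c}; ¬((r → q) → q) there: a:F, c:F. ✗
f: successors {a, c, f, g}; ¬((r → q) → q) there: a:F, c:F, f:F, g:F. ✗
g: successors {c, f, g}; ¬((r → q) → q) there: c:F, f:F, g:F. ✗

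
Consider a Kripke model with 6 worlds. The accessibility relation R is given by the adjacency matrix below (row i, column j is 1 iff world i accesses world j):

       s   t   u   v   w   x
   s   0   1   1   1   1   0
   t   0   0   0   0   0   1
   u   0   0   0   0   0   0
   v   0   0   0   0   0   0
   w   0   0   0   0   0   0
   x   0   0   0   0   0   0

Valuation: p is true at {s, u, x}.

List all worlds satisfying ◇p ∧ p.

{s}

s: ◇p is T, p is T. ✓
t: ◇p is T, p is F. ✗
u: ◇p is F, p is T. ✗
v: ◇p is F, p is F. ✗
w: ◇p is F, p is F. ✗
x: ◇p is F, p is T. ✗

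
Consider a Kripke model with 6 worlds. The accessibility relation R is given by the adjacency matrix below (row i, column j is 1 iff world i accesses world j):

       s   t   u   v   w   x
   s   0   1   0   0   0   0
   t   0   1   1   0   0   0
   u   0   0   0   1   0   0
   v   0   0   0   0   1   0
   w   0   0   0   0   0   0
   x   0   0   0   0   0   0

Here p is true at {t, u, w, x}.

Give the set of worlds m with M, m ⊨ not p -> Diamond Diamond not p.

s: not p is T, Diamond Diamond not p is F. ✗
t: not p is F, Diamond Diamond not p is T. ✓
u: not p is F, Diamond Diamond not p is F. ✓
v: not p is T, Diamond Diamond not p is F. ✗
w: not p is F, Diamond Diamond not p is F. ✓
x: not p is F, Diamond Diamond not p is F. ✓

{t, u, w, x}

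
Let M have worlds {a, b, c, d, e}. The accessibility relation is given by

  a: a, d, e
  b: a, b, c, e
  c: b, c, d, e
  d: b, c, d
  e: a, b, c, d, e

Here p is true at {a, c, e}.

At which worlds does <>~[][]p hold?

{a, b, c, d, e}

a: successors {a, d, e}; ~[][]p there: a:T, d:T, e:T. ✓
b: successors {a, b, c, e}; ~[][]p there: a:T, b:T, c:T, e:T. ✓
c: successors {b, c, d, e}; ~[][]p there: b:T, c:T, d:T, e:T. ✓
d: successors {b, c, d}; ~[][]p there: b:T, c:T, d:T. ✓
e: successors {a, b, c, d, e}; ~[][]p there: a:T, b:T, c:T, d:T, e:T. ✓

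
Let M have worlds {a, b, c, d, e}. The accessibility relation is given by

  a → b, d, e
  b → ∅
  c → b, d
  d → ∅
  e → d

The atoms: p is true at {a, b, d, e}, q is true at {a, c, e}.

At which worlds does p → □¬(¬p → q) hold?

{b, c, d}

a: p is T, □¬(¬p → q) is F. ✗
b: p is T, □¬(¬p → q) is T. ✓
c: p is F, □¬(¬p → q) is F. ✓
d: p is T, □¬(¬p → q) is T. ✓
e: p is T, □¬(¬p → q) is F. ✗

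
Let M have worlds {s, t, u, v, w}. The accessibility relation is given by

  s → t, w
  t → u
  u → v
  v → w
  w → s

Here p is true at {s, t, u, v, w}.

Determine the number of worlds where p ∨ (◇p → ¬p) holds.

5

s: p is T, ◇p → ¬p is F. ✓
t: p is T, ◇p → ¬p is F. ✓
u: p is T, ◇p → ¬p is F. ✓
v: p is T, ◇p → ¬p is F. ✓
w: p is T, ◇p → ¬p is F. ✓
Satisfying worlds: {s, t, u, v, w}.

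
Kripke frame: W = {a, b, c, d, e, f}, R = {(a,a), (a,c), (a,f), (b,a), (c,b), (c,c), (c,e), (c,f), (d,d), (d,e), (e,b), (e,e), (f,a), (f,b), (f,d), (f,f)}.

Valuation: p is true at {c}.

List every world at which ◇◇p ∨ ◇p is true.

a: ◇◇p is T, ◇p is T. ✓
b: ◇◇p is T, ◇p is F. ✓
c: ◇◇p is T, ◇p is T. ✓
d: ◇◇p is F, ◇p is F. ✗
e: ◇◇p is F, ◇p is F. ✗
f: ◇◇p is T, ◇p is F. ✓

{a, b, c, f}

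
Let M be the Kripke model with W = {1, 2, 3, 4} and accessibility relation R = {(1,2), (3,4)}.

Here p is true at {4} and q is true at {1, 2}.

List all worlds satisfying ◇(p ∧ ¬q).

{3}

1: successors {2}; p ∧ ¬q there: 2:F. ✗
2: no successors, so ◇(p ∧ ¬q) fails. ✗
3: successors {4}; p ∧ ¬q there: 4:T. ✓
4: no successors, so ◇(p ∧ ¬q) fails. ✗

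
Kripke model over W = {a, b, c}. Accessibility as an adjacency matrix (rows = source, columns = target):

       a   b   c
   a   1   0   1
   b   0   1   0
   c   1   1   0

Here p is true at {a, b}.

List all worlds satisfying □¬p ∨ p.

a: □¬p is F, p is T. ✓
b: □¬p is F, p is T. ✓
c: □¬p is F, p is F. ✗

{a, b}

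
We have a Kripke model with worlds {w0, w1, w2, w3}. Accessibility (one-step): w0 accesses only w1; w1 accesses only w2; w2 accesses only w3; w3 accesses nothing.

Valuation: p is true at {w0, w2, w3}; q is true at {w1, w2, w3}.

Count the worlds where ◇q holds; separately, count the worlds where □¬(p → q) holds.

3 and 1

For ◇q:
w0: successors {w1}; q there: w1:T. ✓
w1: successors {w2}; q there: w2:T. ✓
w2: successors {w3}; q there: w3:T. ✓
w3: no successors, so ◇q fails. ✗
— 3 worlds.
For □¬(p → q):
w0: successors {w1}; ¬(p → q) there: w1:F. ✗
w1: successors {w2}; ¬(p → q) there: w2:F. ✗
w2: successors {w3}; ¬(p → q) there: w3:F. ✗
w3: no successors, so □¬(p → q) holds vacuously. ✓
— 1 world.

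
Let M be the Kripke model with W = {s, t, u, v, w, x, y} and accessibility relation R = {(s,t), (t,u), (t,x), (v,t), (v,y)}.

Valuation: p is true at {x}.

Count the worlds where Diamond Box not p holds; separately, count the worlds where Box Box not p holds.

2 and 5

For Diamond Box not p:
s: successors {t}; Box not p there: t:F. ✗
t: successors {u, x}; Box not p there: u:T, x:T. ✓
u: no successors, so Diamond Box not p fails. ✗
v: successors {t, y}; Box not p there: t:F, y:T. ✓
w: no successors, so Diamond Box not p fails. ✗
x: no successors, so Diamond Box not p fails. ✗
y: no successors, so Diamond Box not p fails. ✗
— 2 worlds.
For Box Box not p:
s: successors {t}; Box not p there: t:F. ✗
t: successors {u, x}; Box not p there: u:T, x:T. ✓
u: no successors, so Box Box not p holds vacuously. ✓
v: successors {t, y}; Box not p there: t:F, y:T. ✗
w: no successors, so Box Box not p holds vacuously. ✓
x: no successors, so Box Box not p holds vacuously. ✓
y: no successors, so Box Box not p holds vacuously. ✓
— 5 worlds.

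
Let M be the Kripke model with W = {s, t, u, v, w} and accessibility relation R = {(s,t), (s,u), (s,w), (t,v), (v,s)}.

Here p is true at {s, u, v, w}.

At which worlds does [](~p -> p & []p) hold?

{t, u, v, w}

s: successors {t, u, w}; ~p -> p & []p there: t:F, u:T, w:T. ✗
t: successors {v}; ~p -> p & []p there: v:T. ✓
u: no successors, so [](~p -> p & []p) holds vacuously. ✓
v: successors {s}; ~p -> p & []p there: s:T. ✓
w: no successors, so [](~p -> p & []p) holds vacuously. ✓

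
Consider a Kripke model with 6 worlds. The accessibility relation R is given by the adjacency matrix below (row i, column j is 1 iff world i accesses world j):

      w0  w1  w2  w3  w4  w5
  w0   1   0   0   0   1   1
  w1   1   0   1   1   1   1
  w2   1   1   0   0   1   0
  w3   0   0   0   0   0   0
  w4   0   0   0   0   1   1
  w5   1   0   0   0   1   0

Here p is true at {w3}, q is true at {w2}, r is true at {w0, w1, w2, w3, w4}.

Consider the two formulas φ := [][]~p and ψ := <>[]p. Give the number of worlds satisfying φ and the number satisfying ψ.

For [][]~p:
w0: successors {w0, w4, w5}; []~p there: w0:T, w4:T, w5:T. ✓
w1: successors {w0, w2, w3, w4, w5}; []~p there: w0:T, w2:T, w3:T, w4:T, w5:T. ✓
w2: successors {w0, w1, w4}; []~p there: w0:T, w1:F, w4:T. ✗
w3: no successors, so [][]~p holds vacuously. ✓
w4: successors {w4, w5}; []~p there: w4:T, w5:T. ✓
w5: successors {w0, w4}; []~p there: w0:T, w4:T. ✓
— 5 worlds.
For <>[]p:
w0: successors {w0, w4, w5}; []p there: w0:F, w4:F, w5:F. ✗
w1: successors {w0, w2, w3, w4, w5}; []p there: w0:F, w2:F, w3:T, w4:F, w5:F. ✓
w2: successors {w0, w1, w4}; []p there: w0:F, w1:F, w4:F. ✗
w3: no successors, so <>[]p fails. ✗
w4: successors {w4, w5}; []p there: w4:F, w5:F. ✗
w5: successors {w0, w4}; []p there: w0:F, w4:F. ✗
— 1 world.

5 and 1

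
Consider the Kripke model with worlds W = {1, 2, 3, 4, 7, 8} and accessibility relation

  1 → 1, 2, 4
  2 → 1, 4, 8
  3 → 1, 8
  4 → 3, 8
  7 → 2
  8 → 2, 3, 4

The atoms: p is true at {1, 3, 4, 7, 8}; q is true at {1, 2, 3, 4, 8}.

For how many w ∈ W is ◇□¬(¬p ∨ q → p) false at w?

6

1: successors {1, 2, 4}; □¬(¬p ∨ q → p) there: 1:F, 2:F, 4:F. ✗
2: successors {1, 4, 8}; □¬(¬p ∨ q → p) there: 1:F, 4:F, 8:F. ✗
3: successors {1, 8}; □¬(¬p ∨ q → p) there: 1:F, 8:F. ✗
4: successors {3, 8}; □¬(¬p ∨ q → p) there: 3:F, 8:F. ✗
7: successors {2}; □¬(¬p ∨ q → p) there: 2:F. ✗
8: successors {2, 3, 4}; □¬(¬p ∨ q → p) there: 2:F, 3:F, 4:F. ✗
Satisfying worlds: ∅.
So ◇□¬(¬p ∨ q → p) fails at the other 6 worlds.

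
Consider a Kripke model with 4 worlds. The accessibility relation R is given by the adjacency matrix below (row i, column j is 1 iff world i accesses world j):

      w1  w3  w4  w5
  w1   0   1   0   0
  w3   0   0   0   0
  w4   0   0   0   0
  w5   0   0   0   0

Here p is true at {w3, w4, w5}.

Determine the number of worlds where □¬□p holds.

3

w1: successors {w3}; ¬□p there: w3:F. ✗
w3: no successors, so □¬□p holds vacuously. ✓
w4: no successors, so □¬□p holds vacuously. ✓
w5: no successors, so □¬□p holds vacuously. ✓
Satisfying worlds: {w3, w4, w5}.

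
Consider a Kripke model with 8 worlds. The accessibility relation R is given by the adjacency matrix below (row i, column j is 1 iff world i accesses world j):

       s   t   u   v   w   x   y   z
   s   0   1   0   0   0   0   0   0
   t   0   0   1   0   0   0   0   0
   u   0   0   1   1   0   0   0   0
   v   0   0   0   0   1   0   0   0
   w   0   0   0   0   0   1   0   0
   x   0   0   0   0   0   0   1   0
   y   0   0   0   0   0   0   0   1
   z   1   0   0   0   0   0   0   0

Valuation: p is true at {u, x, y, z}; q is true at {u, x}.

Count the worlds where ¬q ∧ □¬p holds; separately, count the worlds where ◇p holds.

3 and 5

For ¬q ∧ □¬p:
s: ¬q is T, □¬p is T. ✓
t: ¬q is T, □¬p is F. ✗
u: ¬q is F, □¬p is F. ✗
v: ¬q is T, □¬p is T. ✓
w: ¬q is T, □¬p is F. ✗
x: ¬q is F, □¬p is F. ✗
y: ¬q is T, □¬p is F. ✗
z: ¬q is T, □¬p is T. ✓
— 3 worlds.
For ◇p:
s: successors {t}; p there: t:F. ✗
t: successors {u}; p there: u:T. ✓
u: successors {u, v}; p there: u:T, v:F. ✓
v: successors {w}; p there: w:F. ✗
w: successors {x}; p there: x:T. ✓
x: successors {y}; p there: y:T. ✓
y: successors {z}; p there: z:T. ✓
z: successors {s}; p there: s:F. ✗
— 5 worlds.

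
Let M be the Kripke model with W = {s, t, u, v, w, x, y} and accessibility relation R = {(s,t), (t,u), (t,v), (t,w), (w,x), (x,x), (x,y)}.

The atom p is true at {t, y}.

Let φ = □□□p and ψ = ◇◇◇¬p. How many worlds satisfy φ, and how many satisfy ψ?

3 and 4

For □□□p:
s: successors {t}; □□p there: t:F. ✗
t: successors {u, v, w}; □□p there: u:T, v:T, w:F. ✗
u: no successors, so □□□p holds vacuously. ✓
v: no successors, so □□□p holds vacuously. ✓
w: successors {x}; □□p there: x:F. ✗
x: successors {x, y}; □□p there: x:F, y:T. ✗
y: no successors, so □□□p holds vacuously. ✓
— 3 worlds.
For ◇◇◇¬p:
s: successors {t}; ◇◇¬p there: t:T. ✓
t: successors {u, v, w}; ◇◇¬p there: u:F, v:F, w:T. ✓
u: no successors, so ◇◇◇¬p fails. ✗
v: no successors, so ◇◇◇¬p fails. ✗
w: successors {x}; ◇◇¬p there: x:T. ✓
x: successors {x, y}; ◇◇¬p there: x:T, y:F. ✓
y: no successors, so ◇◇◇¬p fails. ✗
— 4 worlds.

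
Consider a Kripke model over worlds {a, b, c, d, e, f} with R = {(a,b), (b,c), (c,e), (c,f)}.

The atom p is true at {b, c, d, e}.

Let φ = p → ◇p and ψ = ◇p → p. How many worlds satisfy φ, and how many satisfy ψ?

4 and 5

For p → ◇p:
a: p is F, ◇p is T. ✓
b: p is T, ◇p is T. ✓
c: p is T, ◇p is T. ✓
d: p is T, ◇p is F. ✗
e: p is T, ◇p is F. ✗
f: p is F, ◇p is F. ✓
— 4 worlds.
For ◇p → p:
a: ◇p is T, p is F. ✗
b: ◇p is T, p is T. ✓
c: ◇p is T, p is T. ✓
d: ◇p is F, p is T. ✓
e: ◇p is F, p is T. ✓
f: ◇p is F, p is F. ✓
— 5 worlds.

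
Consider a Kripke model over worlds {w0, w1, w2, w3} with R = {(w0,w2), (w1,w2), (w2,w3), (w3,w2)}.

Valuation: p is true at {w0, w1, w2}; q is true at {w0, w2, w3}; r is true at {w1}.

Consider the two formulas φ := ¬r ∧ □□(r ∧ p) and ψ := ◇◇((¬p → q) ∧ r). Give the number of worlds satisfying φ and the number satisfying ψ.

0 and 0

For ¬r ∧ □□(r ∧ p):
w0: ¬r is T, □□(r ∧ p) is F. ✗
w1: ¬r is F, □□(r ∧ p) is F. ✗
w2: ¬r is T, □□(r ∧ p) is F. ✗
w3: ¬r is T, □□(r ∧ p) is F. ✗
— 0 worlds.
For ◇◇((¬p → q) ∧ r):
w0: successors {w2}; ◇((¬p → q) ∧ r) there: w2:F. ✗
w1: successors {w2}; ◇((¬p → q) ∧ r) there: w2:F. ✗
w2: successors {w3}; ◇((¬p → q) ∧ r) there: w3:F. ✗
w3: successors {w2}; ◇((¬p → q) ∧ r) there: w2:F. ✗
— 0 worlds.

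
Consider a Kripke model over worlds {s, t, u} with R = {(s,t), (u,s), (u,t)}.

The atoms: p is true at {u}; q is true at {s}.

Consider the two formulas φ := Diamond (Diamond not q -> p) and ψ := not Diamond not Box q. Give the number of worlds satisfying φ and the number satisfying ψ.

2 and 2

For Diamond (Diamond not q -> p):
s: successors {t}; Diamond not q -> p there: t:T. ✓
t: no successors, so Diamond (Diamond not q -> p) fails. ✗
u: successors {s, t}; Diamond not q -> p there: s:F, t:T. ✓
— 2 worlds.
For not Diamond not Box q:
s: Diamond not Box q is F. ✓
t: Diamond not Box q is F. ✓
u: Diamond not Box q is T. ✗
— 2 worlds.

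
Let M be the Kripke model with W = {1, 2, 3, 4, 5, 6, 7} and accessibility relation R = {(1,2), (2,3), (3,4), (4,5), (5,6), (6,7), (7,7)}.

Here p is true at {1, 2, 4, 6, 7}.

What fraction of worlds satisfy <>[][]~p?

1/7

1: successors {2}; [][]~p there: 2:F. ✗
2: successors {3}; [][]~p there: 3:T. ✓
3: successors {4}; [][]~p there: 4:F. ✗
4: successors {5}; [][]~p there: 5:F. ✗
5: successors {6}; [][]~p there: 6:F. ✗
6: successors {7}; [][]~p there: 7:F. ✗
7: successors {7}; [][]~p there: 7:F. ✗
That's 1 of 7 worlds, so 1/7.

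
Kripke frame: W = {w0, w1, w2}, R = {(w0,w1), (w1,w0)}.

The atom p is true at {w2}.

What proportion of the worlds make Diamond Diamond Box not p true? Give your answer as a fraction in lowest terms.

w0: successors {w1}; Diamond Box not p there: w1:T. ✓
w1: successors {w0}; Diamond Box not p there: w0:T. ✓
w2: no successors, so Diamond Diamond Box not p fails. ✗
That's 2 of 3 worlds, so 2/3.

2/3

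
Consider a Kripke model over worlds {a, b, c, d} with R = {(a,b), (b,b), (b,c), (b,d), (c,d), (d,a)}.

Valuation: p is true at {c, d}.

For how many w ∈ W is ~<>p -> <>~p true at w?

a: ~<>p is T, <>~p is T. ✓
b: ~<>p is F, <>~p is T. ✓
c: ~<>p is F, <>~p is F. ✓
d: ~<>p is T, <>~p is T. ✓
Satisfying worlds: {a, b, c, d}.

4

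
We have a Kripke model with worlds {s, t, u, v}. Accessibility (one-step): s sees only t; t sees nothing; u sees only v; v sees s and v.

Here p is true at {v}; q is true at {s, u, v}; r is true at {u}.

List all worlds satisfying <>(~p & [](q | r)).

s: successors {t}; ~p & [](q | r) there: t:T. ✓
t: no successors, so <>(~p & [](q | r)) fails. ✗
u: successors {v}; ~p & [](q | r) there: v:F. ✗
v: successors {s, v}; ~p & [](q | r) there: s:F, v:F. ✗

{s}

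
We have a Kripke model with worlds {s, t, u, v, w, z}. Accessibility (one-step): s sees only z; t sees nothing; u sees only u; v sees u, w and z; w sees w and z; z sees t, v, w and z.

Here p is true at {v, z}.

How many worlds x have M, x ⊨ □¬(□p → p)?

1

s: successors {z}; ¬(□p → p) there: z:F. ✗
t: no successors, so □¬(□p → p) holds vacuously. ✓
u: successors {u}; ¬(□p → p) there: u:F. ✗
v: successors {u, w, z}; ¬(□p → p) there: u:F, w:F, z:F. ✗
w: successors {w, z}; ¬(□p → p) there: w:F, z:F. ✗
z: successors {t, v, w, z}; ¬(□p → p) there: t:T, v:F, w:F, z:F. ✗
Satisfying worlds: {t}.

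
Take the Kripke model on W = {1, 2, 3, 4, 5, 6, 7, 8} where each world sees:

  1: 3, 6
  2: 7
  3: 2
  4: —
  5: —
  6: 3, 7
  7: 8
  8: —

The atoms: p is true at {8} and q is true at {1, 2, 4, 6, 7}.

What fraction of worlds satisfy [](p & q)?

3/8

1: successors {3, 6}; p & q there: 3:F, 6:F. ✗
2: successors {7}; p & q there: 7:F. ✗
3: successors {2}; p & q there: 2:F. ✗
4: no successors, so [](p & q) holds vacuously. ✓
5: no successors, so [](p & q) holds vacuously. ✓
6: successors {3, 7}; p & q there: 3:F, 7:F. ✗
7: successors {8}; p & q there: 8:F. ✗
8: no successors, so [](p & q) holds vacuously. ✓
That's 3 of 8 worlds, so 3/8.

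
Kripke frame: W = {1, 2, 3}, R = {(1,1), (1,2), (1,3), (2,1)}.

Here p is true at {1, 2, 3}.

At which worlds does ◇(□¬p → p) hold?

1: successors {1, 2, 3}; □¬p → p there: 1:T, 2:T, 3:T. ✓
2: successors {1}; □¬p → p there: 1:T. ✓
3: no successors, so ◇(□¬p → p) fails. ✗

{1, 2}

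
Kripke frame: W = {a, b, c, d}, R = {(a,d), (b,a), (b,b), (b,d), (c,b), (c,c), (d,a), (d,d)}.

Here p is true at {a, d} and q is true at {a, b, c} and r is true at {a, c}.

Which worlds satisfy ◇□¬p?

{c}

a: successors {d}; □¬p there: d:F. ✗
b: successors {a, b, d}; □¬p there: a:F, b:F, d:F. ✗
c: successors {b, c}; □¬p there: b:F, c:T. ✓
d: successors {a, d}; □¬p there: a:F, d:F. ✗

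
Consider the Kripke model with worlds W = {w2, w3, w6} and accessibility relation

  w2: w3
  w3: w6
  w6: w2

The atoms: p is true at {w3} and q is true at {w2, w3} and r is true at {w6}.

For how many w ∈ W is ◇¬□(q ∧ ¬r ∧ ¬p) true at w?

w2: successors {w3}; ¬□(q ∧ ¬r ∧ ¬p) there: w3:T. ✓
w3: successors {w6}; ¬□(q ∧ ¬r ∧ ¬p) there: w6:F. ✗
w6: successors {w2}; ¬□(q ∧ ¬r ∧ ¬p) there: w2:T. ✓
Satisfying worlds: {w2, w6}.

2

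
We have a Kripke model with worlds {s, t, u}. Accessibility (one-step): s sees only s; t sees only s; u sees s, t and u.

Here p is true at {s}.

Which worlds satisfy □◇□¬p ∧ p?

s: □◇□¬p is F, p is T. ✗
t: □◇□¬p is F, p is F. ✗
u: □◇□¬p is F, p is F. ✗

∅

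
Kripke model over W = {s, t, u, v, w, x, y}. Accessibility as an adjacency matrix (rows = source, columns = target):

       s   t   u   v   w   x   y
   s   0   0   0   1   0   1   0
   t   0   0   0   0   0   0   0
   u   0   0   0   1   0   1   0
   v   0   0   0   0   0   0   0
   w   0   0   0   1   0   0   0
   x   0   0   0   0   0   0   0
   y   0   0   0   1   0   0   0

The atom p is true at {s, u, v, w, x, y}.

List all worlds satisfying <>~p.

∅

s: successors {v, x}; ~p there: v:F, x:F. ✗
t: no successors, so <>~p fails. ✗
u: successors {v, x}; ~p there: v:F, x:F. ✗
v: no successors, so <>~p fails. ✗
w: successors {v}; ~p there: v:F. ✗
x: no successors, so <>~p fails. ✗
y: successors {v}; ~p there: v:F. ✗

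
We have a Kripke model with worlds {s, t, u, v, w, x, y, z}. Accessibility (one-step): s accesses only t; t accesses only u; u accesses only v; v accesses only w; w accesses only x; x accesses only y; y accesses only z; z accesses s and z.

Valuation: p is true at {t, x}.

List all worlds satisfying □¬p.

{t, u, v, x, y, z}

s: successors {t}; ¬p there: t:F. ✗
t: successors {u}; ¬p there: u:T. ✓
u: successors {v}; ¬p there: v:T. ✓
v: successors {w}; ¬p there: w:T. ✓
w: successors {x}; ¬p there: x:F. ✗
x: successors {y}; ¬p there: y:T. ✓
y: successors {z}; ¬p there: z:T. ✓
z: successors {s, z}; ¬p there: s:T, z:T. ✓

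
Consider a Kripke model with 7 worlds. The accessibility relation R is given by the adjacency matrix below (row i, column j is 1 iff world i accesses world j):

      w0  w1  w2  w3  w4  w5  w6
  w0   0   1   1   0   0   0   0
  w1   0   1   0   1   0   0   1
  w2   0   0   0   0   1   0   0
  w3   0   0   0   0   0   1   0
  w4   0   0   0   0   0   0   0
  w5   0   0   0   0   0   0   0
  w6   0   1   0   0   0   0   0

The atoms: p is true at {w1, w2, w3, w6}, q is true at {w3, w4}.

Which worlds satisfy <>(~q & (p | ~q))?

{w0, w1, w3, w6}

w0: successors {w1, w2}; ~q & (p | ~q) there: w1:T, w2:T. ✓
w1: successors {w1, w3, w6}; ~q & (p | ~q) there: w1:T, w3:F, w6:T. ✓
w2: successors {w4}; ~q & (p | ~q) there: w4:F. ✗
w3: successors {w5}; ~q & (p | ~q) there: w5:T. ✓
w4: no successors, so <>(~q & (p | ~q)) fails. ✗
w5: no successors, so <>(~q & (p | ~q)) fails. ✗
w6: successors {w1}; ~q & (p | ~q) there: w1:T. ✓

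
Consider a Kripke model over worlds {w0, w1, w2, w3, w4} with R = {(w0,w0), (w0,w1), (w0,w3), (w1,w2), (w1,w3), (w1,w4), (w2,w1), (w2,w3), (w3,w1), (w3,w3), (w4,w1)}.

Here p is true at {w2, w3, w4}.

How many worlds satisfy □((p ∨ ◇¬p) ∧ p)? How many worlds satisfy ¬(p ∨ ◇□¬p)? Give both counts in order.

1 and 1

For □((p ∨ ◇¬p) ∧ p):
w0: successors {w0, w1, w3}; (p ∨ ◇¬p) ∧ p there: w0:F, w1:F, w3:T. ✗
w1: successors {w2, w3, w4}; (p ∨ ◇¬p) ∧ p there: w2:T, w3:T, w4:T. ✓
w2: successors {w1, w3}; (p ∨ ◇¬p) ∧ p there: w1:F, w3:T. ✗
w3: successors {w1, w3}; (p ∨ ◇¬p) ∧ p there: w1:F, w3:T. ✗
w4: successors {w1}; (p ∨ ◇¬p) ∧ p there: w1:F. ✗
— 1 world.
For ¬(p ∨ ◇□¬p):
w0: p ∨ ◇□¬p is F. ✓
w1: p ∨ ◇□¬p is T. ✗
w2: p ∨ ◇□¬p is T. ✗
w3: p ∨ ◇□¬p is T. ✗
w4: p ∨ ◇□¬p is T. ✗
— 1 world.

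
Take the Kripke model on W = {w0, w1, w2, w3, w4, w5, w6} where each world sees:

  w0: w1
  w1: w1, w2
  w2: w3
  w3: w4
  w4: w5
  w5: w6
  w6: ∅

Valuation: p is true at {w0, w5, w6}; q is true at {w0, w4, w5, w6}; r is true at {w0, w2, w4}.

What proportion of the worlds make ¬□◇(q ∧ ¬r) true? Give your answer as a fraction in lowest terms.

4/7

w0: □◇(q ∧ ¬r) is F. ✓
w1: □◇(q ∧ ¬r) is F. ✓
w2: □◇(q ∧ ¬r) is F. ✓
w3: □◇(q ∧ ¬r) is T. ✗
w4: □◇(q ∧ ¬r) is T. ✗
w5: □◇(q ∧ ¬r) is F. ✓
w6: □◇(q ∧ ¬r) is T. ✗
That's 4 of 7 worlds, so 4/7.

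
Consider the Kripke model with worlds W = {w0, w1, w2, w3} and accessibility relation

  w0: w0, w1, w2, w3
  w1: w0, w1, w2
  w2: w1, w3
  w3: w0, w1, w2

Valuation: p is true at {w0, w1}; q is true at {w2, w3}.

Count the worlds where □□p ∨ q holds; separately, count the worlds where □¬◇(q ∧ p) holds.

For □□p ∨ q:
w0: □□p is F, q is F. ✗
w1: □□p is F, q is F. ✗
w2: □□p is F, q is T. ✓
w3: □□p is F, q is T. ✓
— 2 worlds.
For □¬◇(q ∧ p):
w0: successors {w0, w1, w2, w3}; ¬◇(q ∧ p) there: w0:T, w1:T, w2:T, w3:T. ✓
w1: successors {w0, w1, w2}; ¬◇(q ∧ p) there: w0:T, w1:T, w2:T. ✓
w2: successors {w1, w3}; ¬◇(q ∧ p) there: w1:T, w3:T. ✓
w3: successors {w0, w1, w2}; ¬◇(q ∧ p) there: w0:T, w1:T, w2:T. ✓
— 4 worlds.

2 and 4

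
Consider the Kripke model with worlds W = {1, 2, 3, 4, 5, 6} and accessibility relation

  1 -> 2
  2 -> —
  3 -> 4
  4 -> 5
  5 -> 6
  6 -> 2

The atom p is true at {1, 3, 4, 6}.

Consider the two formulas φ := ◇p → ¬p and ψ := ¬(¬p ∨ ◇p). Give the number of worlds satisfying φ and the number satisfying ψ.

For ◇p → ¬p:
1: ◇p is F, ¬p is F. ✓
2: ◇p is F, ¬p is T. ✓
3: ◇p is T, ¬p is F. ✗
4: ◇p is F, ¬p is F. ✓
5: ◇p is T, ¬p is T. ✓
6: ◇p is F, ¬p is F. ✓
— 5 worlds.
For ¬(¬p ∨ ◇p):
1: ¬p ∨ ◇p is F. ✓
2: ¬p ∨ ◇p is T. ✗
3: ¬p ∨ ◇p is T. ✗
4: ¬p ∨ ◇p is F. ✓
5: ¬p ∨ ◇p is T. ✗
6: ¬p ∨ ◇p is F. ✓
— 3 worlds.

5 and 3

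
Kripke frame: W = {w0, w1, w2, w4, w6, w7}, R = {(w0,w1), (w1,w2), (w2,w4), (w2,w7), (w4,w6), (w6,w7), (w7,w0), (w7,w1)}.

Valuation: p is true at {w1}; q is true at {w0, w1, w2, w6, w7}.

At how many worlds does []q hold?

5

w0: successors {w1}; q there: w1:T. ✓
w1: successors {w2}; q there: w2:T. ✓
w2: successors {w4, w7}; q there: w4:F, w7:T. ✗
w4: successors {w6}; q there: w6:T. ✓
w6: successors {w7}; q there: w7:T. ✓
w7: successors {w0, w1}; q there: w0:T, w1:T. ✓
Satisfying worlds: {w0, w1, w4, w6, w7}.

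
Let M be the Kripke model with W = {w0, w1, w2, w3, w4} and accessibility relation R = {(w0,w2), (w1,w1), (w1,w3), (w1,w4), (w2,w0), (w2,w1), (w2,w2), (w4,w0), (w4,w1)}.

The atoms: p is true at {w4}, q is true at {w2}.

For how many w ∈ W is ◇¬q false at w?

2

w0: successors {w2}; ¬q there: w2:F. ✗
w1: successors {w1, w3, w4}; ¬q there: w1:T, w3:T, w4:T. ✓
w2: successors {w0, w1, w2}; ¬q there: w0:T, w1:T, w2:F. ✓
w3: no successors, so ◇¬q fails. ✗
w4: successors {w0, w1}; ¬q there: w0:T, w1:T. ✓
Satisfying worlds: {w1, w2, w4}.
So ◇¬q fails at the other 2 worlds.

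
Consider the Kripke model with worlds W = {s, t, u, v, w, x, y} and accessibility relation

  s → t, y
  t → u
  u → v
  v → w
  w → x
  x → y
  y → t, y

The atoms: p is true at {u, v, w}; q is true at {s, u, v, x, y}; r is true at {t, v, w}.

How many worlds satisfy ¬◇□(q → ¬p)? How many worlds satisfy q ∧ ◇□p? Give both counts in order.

For ¬◇□(q → ¬p):
s: ◇□(q → ¬p) is T. ✗
t: ◇□(q → ¬p) is F. ✓
u: ◇□(q → ¬p) is T. ✗
v: ◇□(q → ¬p) is T. ✗
w: ◇□(q → ¬p) is T. ✗
x: ◇□(q → ¬p) is T. ✗
y: ◇□(q → ¬p) is T. ✗
— 1 world.
For q ∧ ◇□p:
s: q is T, ◇□p is T. ✓
t: q is F, ◇□p is T. ✗
u: q is T, ◇□p is T. ✓
v: q is T, ◇□p is F. ✗
w: q is F, ◇□p is F. ✗
x: q is T, ◇□p is F. ✗
y: q is T, ◇□p is T. ✓
— 3 worlds.

1 and 3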